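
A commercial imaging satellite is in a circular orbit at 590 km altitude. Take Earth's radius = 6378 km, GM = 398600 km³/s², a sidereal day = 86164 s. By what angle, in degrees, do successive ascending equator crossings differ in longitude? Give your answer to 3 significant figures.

Semi-major axis a = 6378 + 590 = 6968 km. Period T = 2π√(a³/μ) = 2π√(6968³/398600) = 5788.6 s = 96.48 min.
During one orbit Earth rotates (5788.6 / 86164) × 360° = 24.19°.

24.2°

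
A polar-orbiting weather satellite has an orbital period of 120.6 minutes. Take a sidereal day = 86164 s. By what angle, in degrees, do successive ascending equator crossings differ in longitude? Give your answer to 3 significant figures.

30.2°

T = 120.6 min = 7236.0 s.
During one orbit Earth rotates (7236.0 / 86164) × 360° = 30.23°.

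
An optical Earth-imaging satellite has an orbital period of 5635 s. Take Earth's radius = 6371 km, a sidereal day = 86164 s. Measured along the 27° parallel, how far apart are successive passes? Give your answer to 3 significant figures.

2330 km

Node shift per orbit = (5635.0/86164) × 360° = 23.54°.
Equatorial spacing = 23.54 × 111.2 km/° = 2618 km.
At 27° latitude, spacing = 2618 × cos(27°) = 2333 km.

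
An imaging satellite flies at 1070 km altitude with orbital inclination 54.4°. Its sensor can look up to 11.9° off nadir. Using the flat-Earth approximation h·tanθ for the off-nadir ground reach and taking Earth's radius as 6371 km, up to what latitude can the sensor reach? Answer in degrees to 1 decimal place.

For a prograde orbit the ground track reaches latitude ±i = ±54.4°.
Sensor half-swath on the ground ≈ 1070·tan(11.9°) = 225 km = 2.03° of latitude.
Maximum observable latitude ≈ 54.4 + 2.03 = 56.4°.

56.4°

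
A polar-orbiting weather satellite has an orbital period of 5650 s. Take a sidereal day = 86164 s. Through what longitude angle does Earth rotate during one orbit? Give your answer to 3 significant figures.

23.6°

During one orbit Earth rotates (5650.0 / 86164) × 360° = 23.61°.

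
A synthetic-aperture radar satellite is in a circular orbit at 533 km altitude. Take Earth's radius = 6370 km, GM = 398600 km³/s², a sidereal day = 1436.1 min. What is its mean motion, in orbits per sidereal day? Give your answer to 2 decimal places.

15.10

Semi-major axis a = 6370 + 533 = 6903 km. Period T = 2π√(a³/μ) = 2π√(6903³/398600) = 5707.8 s = 95.13 min.
Orbits per sidereal day = 86166 / 5707.8 = 15.096.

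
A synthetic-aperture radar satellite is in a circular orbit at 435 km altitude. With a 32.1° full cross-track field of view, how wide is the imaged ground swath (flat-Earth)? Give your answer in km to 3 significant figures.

250 km

Half-angle = 32.1°/2 = 16.05°.
Swath width ≈ 2h·tan(θ/2) = 2 × 435 × tan(16.05°) = 250.3 km.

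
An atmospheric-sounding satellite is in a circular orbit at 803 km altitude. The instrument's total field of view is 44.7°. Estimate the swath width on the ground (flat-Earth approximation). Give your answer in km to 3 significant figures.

660 km

Half-angle = 44.7°/2 = 22.35°.
Swath width ≈ 2h·tan(θ/2) = 2 × 803 × tan(22.35°) = 660.3 km.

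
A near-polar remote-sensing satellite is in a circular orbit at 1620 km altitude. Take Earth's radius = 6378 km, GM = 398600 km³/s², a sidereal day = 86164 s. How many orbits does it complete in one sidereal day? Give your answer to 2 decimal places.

Semi-major axis a = 6378 + 1620 = 7998 km. Period T = 2π√(a³/μ) = 2π√(7998³/398600) = 7118.4 s = 118.64 min.
Orbits per sidereal day = 86164 / 7118.4 = 12.104.

12.10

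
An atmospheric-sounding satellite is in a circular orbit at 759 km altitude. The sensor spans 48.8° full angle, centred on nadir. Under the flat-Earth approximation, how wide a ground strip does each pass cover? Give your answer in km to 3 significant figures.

Half-angle = 48.8°/2 = 24.4°.
Swath width ≈ 2h·tan(θ/2) = 2 × 759 × tan(24.4°) = 688.6 km.

689 km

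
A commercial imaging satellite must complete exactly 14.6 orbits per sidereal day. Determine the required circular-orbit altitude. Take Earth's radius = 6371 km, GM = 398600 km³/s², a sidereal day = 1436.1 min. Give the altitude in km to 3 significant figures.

688 km

Required period T = 86166 / 14.6 = 5901.8 s.
From T = 2π√(a³/μ): a = (μ T²/4π²)^(1/3) = (398600 × 5901.8² / 4π²)^(1/3) = 7059 km.
Altitude h = a − R = 7059 − 6371 = 688 km.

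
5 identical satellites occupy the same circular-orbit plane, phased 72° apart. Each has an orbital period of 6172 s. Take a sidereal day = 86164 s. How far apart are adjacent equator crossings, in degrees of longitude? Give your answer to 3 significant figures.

Single-satellite node shift = (6172.0/86164) × 360° = 25.79°.
With 5 satellites evenly phased, successive equator crossings are 25.79/5 = 5.157° apart.

5.16°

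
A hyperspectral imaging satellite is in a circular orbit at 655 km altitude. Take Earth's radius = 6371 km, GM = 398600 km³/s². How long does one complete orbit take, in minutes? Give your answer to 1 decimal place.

97.7 min

Semi-major axis a = 6371 + 655 = 7026 km. Period T = 2π√(a³/μ) = 2π√(7026³/398600) = 5861.0 s = 97.68 min.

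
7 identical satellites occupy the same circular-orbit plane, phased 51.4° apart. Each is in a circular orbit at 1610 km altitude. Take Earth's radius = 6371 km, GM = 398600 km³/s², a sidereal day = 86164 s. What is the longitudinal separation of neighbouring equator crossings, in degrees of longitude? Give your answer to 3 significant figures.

Semi-major axis a = 6371 + 1610 = 7981 km. Period T = 2π√(a³/μ) = 2π√(7981³/398600) = 7095.7 s = 118.26 min.
Single-satellite node shift = (7095.7/86164) × 360° = 29.65°.
With 7 satellites evenly phased, successive equator crossings are 29.65/7 = 4.235° apart.

4.24°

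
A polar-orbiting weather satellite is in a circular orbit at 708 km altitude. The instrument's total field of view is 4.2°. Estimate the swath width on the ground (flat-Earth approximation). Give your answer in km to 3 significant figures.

Half-angle = 4.2°/2 = 2.1°.
Swath width ≈ 2h·tan(θ/2) = 2 × 708 × tan(2.1°) = 51.9 km.

51.9 km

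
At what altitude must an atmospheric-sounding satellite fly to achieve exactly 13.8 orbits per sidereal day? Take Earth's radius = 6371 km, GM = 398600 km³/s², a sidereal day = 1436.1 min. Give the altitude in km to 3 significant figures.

Required period T = 86166 / 13.8 = 6243.9 s.
From T = 2π√(a³/μ): a = (μ T²/4π²)^(1/3) = (398600 × 6243.9² / 4π²)^(1/3) = 7329 km.
Altitude h = a − R = 7329 − 6371 = 958 km.

958 km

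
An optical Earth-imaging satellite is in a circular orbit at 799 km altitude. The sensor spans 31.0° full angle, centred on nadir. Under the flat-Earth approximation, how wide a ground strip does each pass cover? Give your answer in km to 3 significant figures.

Half-angle = 31.0°/2 = 15.5°.
Swath width ≈ 2h·tan(θ/2) = 2 × 799 × tan(15.5°) = 443.2 km.

443 km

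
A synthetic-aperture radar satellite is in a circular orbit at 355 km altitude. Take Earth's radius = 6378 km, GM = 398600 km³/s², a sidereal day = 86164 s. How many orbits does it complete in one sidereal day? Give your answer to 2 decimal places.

15.67

Semi-major axis a = 6378 + 355 = 6733 km. Period T = 2π√(a³/μ) = 2π√(6733³/398600) = 5498.2 s = 91.64 min.
Orbits per sidereal day = 86164 / 5498.2 = 15.671.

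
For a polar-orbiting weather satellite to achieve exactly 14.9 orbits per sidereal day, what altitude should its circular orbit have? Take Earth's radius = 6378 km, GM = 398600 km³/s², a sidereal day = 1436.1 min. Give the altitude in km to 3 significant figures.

585 km

Required period T = 86166 / 14.9 = 5783.0 s.
From T = 2π√(a³/μ): a = (μ T²/4π²)^(1/3) = (398600 × 5783.0² / 4π²)^(1/3) = 6963 km.
Altitude h = a − R = 6963 − 6378 = 585 km.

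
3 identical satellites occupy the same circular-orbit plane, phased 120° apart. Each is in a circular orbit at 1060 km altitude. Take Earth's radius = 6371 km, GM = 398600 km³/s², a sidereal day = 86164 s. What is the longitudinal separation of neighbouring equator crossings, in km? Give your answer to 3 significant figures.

Semi-major axis a = 6371 + 1060 = 7431 km. Period T = 2π√(a³/μ) = 2π√(7431³/398600) = 6375.0 s = 106.25 min.
Single-satellite node shift = (6375.0/86164) × 360° = 26.64°.
With 3 satellites evenly phased, successive equator crossings are 26.64/3 = 8.878° apart.
That is 8.878 × 111.2 = 987 km at the equator.

987 km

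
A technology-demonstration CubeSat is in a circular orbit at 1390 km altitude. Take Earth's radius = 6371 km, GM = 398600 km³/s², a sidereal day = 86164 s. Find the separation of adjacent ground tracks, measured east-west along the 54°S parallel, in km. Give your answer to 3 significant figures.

Semi-major axis a = 6371 + 1390 = 7761 km. Period T = 2π√(a³/μ) = 2π√(7761³/398600) = 6804.4 s = 113.41 min.
Node shift per orbit = (6804.4/86164) × 360° = 28.43°.
Equatorial spacing = 28.43 × 111.2 km/° = 3161 km.
At 54° latitude, spacing = 3161 × cos(54°) = 1858 km.

1860 km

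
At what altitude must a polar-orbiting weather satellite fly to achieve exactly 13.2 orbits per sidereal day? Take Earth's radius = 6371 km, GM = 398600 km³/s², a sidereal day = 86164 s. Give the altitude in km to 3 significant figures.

Required period T = 86164 / 13.2 = 6527.6 s.
From T = 2π√(a³/μ): a = (μ T²/4π²)^(1/3) = (398600 × 6527.6² / 4π²)^(1/3) = 7549 km.
Altitude h = a − R = 7549 − 6371 = 1178 km.

1180 km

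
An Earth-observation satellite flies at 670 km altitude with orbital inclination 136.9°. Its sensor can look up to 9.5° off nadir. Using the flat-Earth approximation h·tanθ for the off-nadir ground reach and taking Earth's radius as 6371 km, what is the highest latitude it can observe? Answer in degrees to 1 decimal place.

Retrograde orbit: the ground track reaches ±(180° − i) = ±(180 − 136.9) = ±43.1°.
Sensor half-swath on the ground ≈ 670·tan(9.5°) = 112 km = 1.01° of latitude.
Maximum observable latitude ≈ 43.1 + 1.01 = 44.1°.

44.1°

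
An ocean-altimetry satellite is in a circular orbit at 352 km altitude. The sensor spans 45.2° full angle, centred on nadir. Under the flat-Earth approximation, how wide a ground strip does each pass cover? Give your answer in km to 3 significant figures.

Half-angle = 45.2°/2 = 22.6°.
Swath width ≈ 2h·tan(θ/2) = 2 × 352 × tan(22.6°) = 293.0 km.

293 km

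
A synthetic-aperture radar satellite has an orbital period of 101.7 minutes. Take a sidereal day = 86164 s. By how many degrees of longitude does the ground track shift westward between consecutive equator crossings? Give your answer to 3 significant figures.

T = 101.7 min = 6102.0 s.
During one orbit Earth rotates (6102.0 / 86164) × 360° = 25.49°.

25.5°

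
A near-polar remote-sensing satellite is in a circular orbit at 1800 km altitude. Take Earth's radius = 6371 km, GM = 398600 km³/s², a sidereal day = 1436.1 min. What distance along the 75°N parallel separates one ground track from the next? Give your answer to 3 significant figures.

884 km

Semi-major axis a = 6371 + 1800 = 8171 km. Period T = 2π√(a³/μ) = 2π√(8171³/398600) = 7350.6 s = 122.51 min.
Node shift per orbit = (7350.6/86166) × 360° = 30.71°.
Equatorial spacing = 30.71 × 111.2 km/° = 3415 km.
At 75° latitude, spacing = 3415 × cos(75°) = 884 km.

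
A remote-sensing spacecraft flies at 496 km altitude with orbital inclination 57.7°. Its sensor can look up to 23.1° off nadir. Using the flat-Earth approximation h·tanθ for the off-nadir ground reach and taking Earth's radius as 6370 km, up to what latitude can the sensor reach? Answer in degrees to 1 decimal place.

59.6°

For a prograde orbit the ground track reaches latitude ±i = ±57.7°.
Sensor half-swath on the ground ≈ 496·tan(23.1°) = 212 km = 1.90° of latitude.
Maximum observable latitude ≈ 57.7 + 1.90 = 59.6°.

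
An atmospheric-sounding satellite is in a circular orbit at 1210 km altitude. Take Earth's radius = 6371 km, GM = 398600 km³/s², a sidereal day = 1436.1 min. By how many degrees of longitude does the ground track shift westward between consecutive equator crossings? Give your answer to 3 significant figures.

27.4°

Semi-major axis a = 6371 + 1210 = 7581 km. Period T = 2π√(a³/μ) = 2π√(7581³/398600) = 6569.0 s = 109.48 min.
During one orbit Earth rotates (6569.0 / 86166) × 360° = 27.45°.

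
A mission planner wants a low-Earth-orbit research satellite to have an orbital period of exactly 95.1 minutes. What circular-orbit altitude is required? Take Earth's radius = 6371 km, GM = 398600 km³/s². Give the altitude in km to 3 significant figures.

531 km

T = 95.1 min = 5706.0 s.
From T = 2π√(a³/μ): a = (μ T²/4π²)^(1/3) = (398600 × 5706.0² / 4π²)^(1/3) = 6902 km.
Altitude h = a − R = 6902 − 6371 = 531 km.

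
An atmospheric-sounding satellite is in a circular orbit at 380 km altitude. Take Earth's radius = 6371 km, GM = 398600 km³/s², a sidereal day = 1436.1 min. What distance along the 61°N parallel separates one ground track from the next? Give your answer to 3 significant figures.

Semi-major axis a = 6371 + 380 = 6751 km. Period T = 2π√(a³/μ) = 2π√(6751³/398600) = 5520.3 s = 92.01 min.
Node shift per orbit = (5520.3/86166) × 360° = 23.06°.
Equatorial spacing = 23.06 × 111.2 km/° = 2565 km.
At 61° latitude, spacing = 2565 × cos(61°) = 1243 km.

1240 km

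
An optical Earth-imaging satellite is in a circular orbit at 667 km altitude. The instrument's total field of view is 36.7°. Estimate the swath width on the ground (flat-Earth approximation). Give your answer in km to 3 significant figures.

Half-angle = 36.7°/2 = 18.35°.
Swath width ≈ 2h·tan(θ/2) = 2 × 667 × tan(18.35°) = 442.5 km.

442 km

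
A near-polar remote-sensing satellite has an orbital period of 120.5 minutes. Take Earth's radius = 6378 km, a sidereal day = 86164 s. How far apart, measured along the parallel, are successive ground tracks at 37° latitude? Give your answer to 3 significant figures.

2690 km

T = 120.5 min = 7230.0 s.
Node shift per orbit = (7230.0/86164) × 360° = 30.21°.
Equatorial spacing = 30.21 × 111.3 km/° = 3363 km.
At 37° latitude, spacing = 3363 × cos(37°) = 2686 km.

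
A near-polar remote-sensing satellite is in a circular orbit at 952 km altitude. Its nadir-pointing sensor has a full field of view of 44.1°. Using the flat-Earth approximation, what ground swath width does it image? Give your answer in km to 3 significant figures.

Half-angle = 44.1°/2 = 22.05°.
Swath width ≈ 2h·tan(θ/2) = 2 × 952 × tan(22.05°) = 771.2 km.

771 km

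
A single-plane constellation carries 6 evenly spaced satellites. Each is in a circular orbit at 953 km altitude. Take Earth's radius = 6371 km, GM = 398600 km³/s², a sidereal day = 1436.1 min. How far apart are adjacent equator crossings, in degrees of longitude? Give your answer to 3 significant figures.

Semi-major axis a = 6371 + 953 = 7324 km. Period T = 2π√(a³/μ) = 2π√(7324³/398600) = 6237.8 s = 103.96 min.
Single-satellite node shift = (6237.8/86166) × 360° = 26.06°.
With 6 satellites evenly phased, successive equator crossings are 26.06/6 = 4.344° apart.

4.34°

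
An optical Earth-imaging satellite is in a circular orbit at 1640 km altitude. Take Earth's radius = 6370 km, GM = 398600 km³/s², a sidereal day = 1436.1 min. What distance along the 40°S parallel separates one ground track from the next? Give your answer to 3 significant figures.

Semi-major axis a = 6370 + 1640 = 8010 km. Period T = 2π√(a³/μ) = 2π√(8010³/398600) = 7134.4 s = 118.91 min.
Node shift per orbit = (7134.4/86166) × 360° = 29.81°.
Equatorial spacing = 29.81 × 111.2 km/° = 3314 km.
At 40° latitude, spacing = 3314 × cos(40°) = 2539 km.

2540 km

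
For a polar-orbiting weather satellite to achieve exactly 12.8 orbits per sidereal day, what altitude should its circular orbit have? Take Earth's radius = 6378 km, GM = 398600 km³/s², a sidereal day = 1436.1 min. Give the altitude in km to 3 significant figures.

1330 km

Required period T = 86166 / 12.8 = 6731.7 s.
From T = 2π√(a³/μ): a = (μ T²/4π²)^(1/3) = (398600 × 6731.7² / 4π²)^(1/3) = 7706 km.
Altitude h = a − R = 7706 − 6378 = 1328 km.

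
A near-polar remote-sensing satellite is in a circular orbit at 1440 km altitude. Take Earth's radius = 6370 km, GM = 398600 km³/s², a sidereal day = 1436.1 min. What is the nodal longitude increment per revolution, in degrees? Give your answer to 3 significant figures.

Semi-major axis a = 6370 + 1440 = 7810 km. Period T = 2π√(a³/μ) = 2π√(7810³/398600) = 6868.9 s = 114.48 min.
During one orbit Earth rotates (6868.9 / 86166) × 360° = 28.70°.

28.7°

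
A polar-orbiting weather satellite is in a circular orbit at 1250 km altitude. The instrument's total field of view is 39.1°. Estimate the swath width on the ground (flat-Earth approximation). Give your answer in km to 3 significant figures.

888 km

Half-angle = 39.1°/2 = 19.55°.
Swath width ≈ 2h·tan(θ/2) = 2 × 1250 × tan(19.55°) = 887.8 km.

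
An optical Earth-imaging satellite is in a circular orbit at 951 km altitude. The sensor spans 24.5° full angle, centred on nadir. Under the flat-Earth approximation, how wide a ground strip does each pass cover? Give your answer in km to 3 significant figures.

Half-angle = 24.5°/2 = 12.25°.
Swath width ≈ 2h·tan(θ/2) = 2 × 951 × tan(12.25°) = 413.0 km.

413 km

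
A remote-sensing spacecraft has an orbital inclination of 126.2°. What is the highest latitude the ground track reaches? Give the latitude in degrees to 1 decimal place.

Retrograde orbit: the ground track reaches ±(180° − i) = ±(180 − 126.2) = ±53.8°.

53.8°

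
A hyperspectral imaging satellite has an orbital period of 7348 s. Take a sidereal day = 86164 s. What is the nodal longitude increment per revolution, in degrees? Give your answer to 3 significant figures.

During one orbit Earth rotates (7348.0 / 86164) × 360° = 30.70°.

30.7°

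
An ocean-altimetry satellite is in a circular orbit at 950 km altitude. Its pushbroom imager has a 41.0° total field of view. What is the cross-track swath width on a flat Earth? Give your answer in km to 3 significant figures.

710 km

Half-angle = 41.0°/2 = 20.5°.
Swath width ≈ 2h·tan(θ/2) = 2 × 950 × tan(20.5°) = 710.4 km.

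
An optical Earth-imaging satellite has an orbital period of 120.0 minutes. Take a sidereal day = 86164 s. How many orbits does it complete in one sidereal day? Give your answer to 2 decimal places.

11.97

T = 120.0 min = 7200.0 s.
Orbits per sidereal day = 86164 / 7200.0 = 11.967.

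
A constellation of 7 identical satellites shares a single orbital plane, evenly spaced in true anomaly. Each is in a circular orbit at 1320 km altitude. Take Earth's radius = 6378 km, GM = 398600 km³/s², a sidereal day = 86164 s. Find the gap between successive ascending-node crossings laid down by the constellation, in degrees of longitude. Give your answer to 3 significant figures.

Semi-major axis a = 6378 + 1320 = 7698 km. Period T = 2π√(a³/μ) = 2π√(7698³/398600) = 6721.7 s = 112.03 min.
Single-satellite node shift = (6721.7/86164) × 360° = 28.08°.
With 7 satellites evenly phased, successive equator crossings are 28.08/7 = 4.012° apart.

4.01°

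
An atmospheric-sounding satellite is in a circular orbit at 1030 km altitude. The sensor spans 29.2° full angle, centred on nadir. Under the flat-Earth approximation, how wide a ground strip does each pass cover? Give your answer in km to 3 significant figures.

537 km

Half-angle = 29.2°/2 = 14.6°.
Swath width ≈ 2h·tan(θ/2) = 2 × 1030 × tan(14.6°) = 536.6 km.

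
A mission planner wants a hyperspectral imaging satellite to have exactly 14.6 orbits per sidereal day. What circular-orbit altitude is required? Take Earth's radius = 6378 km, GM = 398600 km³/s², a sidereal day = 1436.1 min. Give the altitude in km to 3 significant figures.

Required period T = 86166 / 14.6 = 5901.8 s.
From T = 2π√(a³/μ): a = (μ T²/4π²)^(1/3) = (398600 × 5901.8² / 4π²)^(1/3) = 7059 km.
Altitude h = a − R = 7059 − 6378 = 681 km.

681 km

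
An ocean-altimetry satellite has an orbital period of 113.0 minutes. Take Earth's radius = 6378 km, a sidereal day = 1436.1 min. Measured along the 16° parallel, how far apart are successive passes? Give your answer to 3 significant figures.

T = 113.0 min = 6780.0 s.
Node shift per orbit = (6780.0/86166) × 360° = 28.33°.
Equatorial spacing = 28.33 × 111.3 km/° = 3153 km.
At 16° latitude, spacing = 3153 × cos(16°) = 3031 km.

3030 km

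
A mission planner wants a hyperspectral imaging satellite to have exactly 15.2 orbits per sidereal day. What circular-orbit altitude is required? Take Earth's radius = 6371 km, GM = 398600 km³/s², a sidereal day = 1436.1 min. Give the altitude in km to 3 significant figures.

Required period T = 86166 / 15.2 = 5668.8 s.
From T = 2π√(a³/μ): a = (μ T²/4π²)^(1/3) = (398600 × 5668.8² / 4π²)^(1/3) = 6872 km.
Altitude h = a − R = 6872 − 6371 = 501 km.

501 km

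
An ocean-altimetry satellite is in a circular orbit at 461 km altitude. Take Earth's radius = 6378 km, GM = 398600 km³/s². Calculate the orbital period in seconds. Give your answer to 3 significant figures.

5630 seconds

Semi-major axis a = 6378 + 461 = 6839 km. Period T = 2π√(a³/μ) = 2π√(6839³/398600) = 5628.6 s = 93.81 min.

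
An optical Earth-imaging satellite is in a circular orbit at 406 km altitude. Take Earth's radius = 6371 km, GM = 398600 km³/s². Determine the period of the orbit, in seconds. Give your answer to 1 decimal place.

Semi-major axis a = 6371 + 406 = 6777 km. Period T = 2π√(a³/μ) = 2π√(6777³/398600) = 5552.2 s = 92.54 min.

5552.2 seconds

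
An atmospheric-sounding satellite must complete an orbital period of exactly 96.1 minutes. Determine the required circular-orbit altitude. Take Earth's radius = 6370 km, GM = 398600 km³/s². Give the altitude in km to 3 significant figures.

T = 96.1 min = 5766.0 s.
From T = 2π√(a³/μ): a = (μ T²/4π²)^(1/3) = (398600 × 5766.0² / 4π²)^(1/3) = 6950 km.
Altitude h = a − R = 6950 − 6370 = 580 km.

580 km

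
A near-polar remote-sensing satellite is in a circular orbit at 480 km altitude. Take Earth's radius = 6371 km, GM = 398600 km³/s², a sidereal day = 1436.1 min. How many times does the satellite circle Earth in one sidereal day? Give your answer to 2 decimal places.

15.27

Semi-major axis a = 6371 + 480 = 6851 km. Period T = 2π√(a³/μ) = 2π√(6851³/398600) = 5643.4 s = 94.06 min.
Orbits per sidereal day = 86166 / 5643.4 = 15.268.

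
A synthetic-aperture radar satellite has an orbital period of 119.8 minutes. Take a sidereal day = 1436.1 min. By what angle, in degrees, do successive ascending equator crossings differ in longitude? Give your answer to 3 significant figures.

30.0°

T = 119.8 min = 7188.0 s.
During one orbit Earth rotates (7188.0 / 86166) × 360° = 30.03°.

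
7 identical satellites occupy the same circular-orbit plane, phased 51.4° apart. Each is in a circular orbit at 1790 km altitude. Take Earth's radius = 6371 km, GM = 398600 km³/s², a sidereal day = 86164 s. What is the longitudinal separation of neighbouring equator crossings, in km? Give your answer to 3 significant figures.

Semi-major axis a = 6371 + 1790 = 8161 km. Period T = 2π√(a³/μ) = 2π√(8161³/398600) = 7337.1 s = 122.29 min.
Single-satellite node shift = (7337.1/86164) × 360° = 30.66°.
With 7 satellites evenly phased, successive equator crossings are 30.66/7 = 4.379° apart.
That is 4.379 × 111.2 = 487 km at the equator.

487 km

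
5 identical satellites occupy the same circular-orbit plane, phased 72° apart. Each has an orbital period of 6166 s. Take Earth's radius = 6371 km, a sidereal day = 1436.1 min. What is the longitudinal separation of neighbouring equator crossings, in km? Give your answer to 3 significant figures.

Single-satellite node shift = (6166.0/86166) × 360° = 25.76°.
With 5 satellites evenly phased, successive equator crossings are 25.76/5 = 5.152° apart.
That is 5.152 × 111.2 = 573 km at the equator.

573 km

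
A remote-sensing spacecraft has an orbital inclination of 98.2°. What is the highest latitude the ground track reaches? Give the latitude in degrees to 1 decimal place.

81.8°

Retrograde orbit: the ground track reaches ±(180° − i) = ±(180 − 98.2) = ±81.8°.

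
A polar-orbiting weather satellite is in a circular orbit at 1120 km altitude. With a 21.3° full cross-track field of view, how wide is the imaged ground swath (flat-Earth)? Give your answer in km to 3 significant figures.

Half-angle = 21.3°/2 = 10.65°.
Swath width ≈ 2h·tan(θ/2) = 2 × 1120 × tan(10.65°) = 421.2 km.

421 km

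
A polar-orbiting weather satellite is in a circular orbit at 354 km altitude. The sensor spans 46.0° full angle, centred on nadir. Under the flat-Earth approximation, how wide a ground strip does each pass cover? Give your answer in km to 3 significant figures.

Half-angle = 46.0°/2 = 23°.
Swath width ≈ 2h·tan(θ/2) = 2 × 354 × tan(23°) = 300.5 km.

301 km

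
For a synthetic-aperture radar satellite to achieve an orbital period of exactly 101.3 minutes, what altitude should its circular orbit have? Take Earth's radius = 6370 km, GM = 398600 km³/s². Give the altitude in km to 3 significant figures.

T = 101.3 min = 6078.0 s.
From T = 2π√(a³/μ): a = (μ T²/4π²)^(1/3) = (398600 × 6078.0² / 4π²)^(1/3) = 7198 km.
Altitude h = a − R = 7198 − 6370 = 828 km.

828 km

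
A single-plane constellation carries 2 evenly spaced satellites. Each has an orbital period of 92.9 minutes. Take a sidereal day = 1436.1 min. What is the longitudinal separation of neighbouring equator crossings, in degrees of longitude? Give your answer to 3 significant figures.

11.6°

T = 92.9 min = 5574.0 s.
Single-satellite node shift = (5574.0/86166) × 360° = 23.29°.
With 2 satellites evenly phased, successive equator crossings are 23.29/2 = 11.644° apart.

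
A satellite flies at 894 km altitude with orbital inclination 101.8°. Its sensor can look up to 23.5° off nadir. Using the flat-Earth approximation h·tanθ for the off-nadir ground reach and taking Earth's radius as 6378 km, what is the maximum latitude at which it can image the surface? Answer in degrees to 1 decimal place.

Retrograde orbit: the ground track reaches ±(180° − i) = ±(180 − 101.8) = ±78.2°.
Sensor half-swath on the ground ≈ 894·tan(23.5°) = 389 km = 3.49° of latitude.
Maximum observable latitude ≈ 78.2 + 3.49 = 81.7°.

81.7°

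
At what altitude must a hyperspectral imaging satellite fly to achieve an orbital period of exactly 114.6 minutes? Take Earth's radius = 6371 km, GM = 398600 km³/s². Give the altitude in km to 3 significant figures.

T = 114.6 min = 6876.0 s.
From T = 2π√(a³/μ): a = (μ T²/4π²)^(1/3) = (398600 × 6876.0² / 4π²)^(1/3) = 7815 km.
Altitude h = a − R = 7815 − 6371 = 1444 km.

1440 km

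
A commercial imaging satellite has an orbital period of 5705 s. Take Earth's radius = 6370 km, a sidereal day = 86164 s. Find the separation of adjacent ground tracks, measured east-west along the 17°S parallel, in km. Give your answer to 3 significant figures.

2530 km

Node shift per orbit = (5705.0/86164) × 360° = 23.84°.
Equatorial spacing = 23.84 × 111.2 km/° = 2650 km.
At 17° latitude, spacing = 2650 × cos(17°) = 2534 km.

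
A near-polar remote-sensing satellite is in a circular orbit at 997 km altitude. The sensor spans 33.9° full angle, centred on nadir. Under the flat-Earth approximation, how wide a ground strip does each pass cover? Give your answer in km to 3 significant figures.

608 km

Half-angle = 33.9°/2 = 16.95°.
Swath width ≈ 2h·tan(θ/2) = 2 × 997 × tan(16.95°) = 607.7 km.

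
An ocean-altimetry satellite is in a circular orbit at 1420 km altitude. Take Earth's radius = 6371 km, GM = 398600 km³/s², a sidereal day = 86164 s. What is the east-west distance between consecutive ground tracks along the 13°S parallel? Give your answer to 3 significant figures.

3100 km

Semi-major axis a = 6371 + 1420 = 7791 km. Period T = 2π√(a³/μ) = 2π√(7791³/398600) = 6843.9 s = 114.06 min.
Node shift per orbit = (6843.9/86164) × 360° = 28.59°.
Equatorial spacing = 28.59 × 111.2 km/° = 3180 km.
At 13° latitude, spacing = 3180 × cos(13°) = 3098 km.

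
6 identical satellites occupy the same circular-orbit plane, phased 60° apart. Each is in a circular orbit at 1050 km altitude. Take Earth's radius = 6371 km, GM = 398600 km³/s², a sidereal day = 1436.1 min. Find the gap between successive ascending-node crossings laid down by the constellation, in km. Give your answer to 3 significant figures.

493 km

Semi-major axis a = 6371 + 1050 = 7421 km. Period T = 2π√(a³/μ) = 2π√(7421³/398600) = 6362.2 s = 106.04 min.
Single-satellite node shift = (6362.2/86166) × 360° = 26.58°.
With 6 satellites evenly phased, successive equator crossings are 26.58/6 = 4.430° apart.
That is 4.430 × 111.2 = 493 km at the equator.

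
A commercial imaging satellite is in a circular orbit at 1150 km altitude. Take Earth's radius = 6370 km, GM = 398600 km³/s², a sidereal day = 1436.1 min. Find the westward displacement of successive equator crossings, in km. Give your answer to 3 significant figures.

Semi-major axis a = 6370 + 1150 = 7520 km. Period T = 2π√(a³/μ) = 2π√(7520³/398600) = 6489.9 s = 108.16 min.
During one orbit Earth rotates (6489.9 / 86166) × 360° = 27.11°.
At the equator that is 27.11° × (2π·6370/360) km/° = 27.11 × 111.2 = 3015 km.

3010 km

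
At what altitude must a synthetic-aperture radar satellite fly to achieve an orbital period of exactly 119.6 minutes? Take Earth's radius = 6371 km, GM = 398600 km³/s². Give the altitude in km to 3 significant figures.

T = 119.6 min = 7176.0 s.
From T = 2π√(a³/μ): a = (μ T²/4π²)^(1/3) = (398600 × 7176.0² / 4π²)^(1/3) = 8041 km.
Altitude h = a − R = 8041 − 6371 = 1670 km.

1670 km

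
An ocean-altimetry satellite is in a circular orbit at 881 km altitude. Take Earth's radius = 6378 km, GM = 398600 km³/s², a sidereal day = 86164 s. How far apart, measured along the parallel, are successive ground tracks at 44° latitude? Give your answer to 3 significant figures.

2060 km

Semi-major axis a = 6378 + 881 = 7259 km. Period T = 2π√(a³/μ) = 2π√(7259³/398600) = 6155.0 s = 102.58 min.
Node shift per orbit = (6155.0/86164) × 360° = 25.72°.
Equatorial spacing = 25.72 × 111.3 km/° = 2863 km.
At 44° latitude, spacing = 2863 × cos(44°) = 2059 km.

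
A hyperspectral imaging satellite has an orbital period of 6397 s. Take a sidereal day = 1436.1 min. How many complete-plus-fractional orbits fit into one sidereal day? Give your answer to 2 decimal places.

13.47

Orbits per sidereal day = 86166 / 6397.0 = 13.470.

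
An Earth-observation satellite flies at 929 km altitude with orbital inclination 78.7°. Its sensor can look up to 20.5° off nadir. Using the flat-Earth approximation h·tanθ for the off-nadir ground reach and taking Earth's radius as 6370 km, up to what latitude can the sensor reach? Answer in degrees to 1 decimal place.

For a prograde orbit the ground track reaches latitude ±i = ±78.7°.
Sensor half-swath on the ground ≈ 929·tan(20.5°) = 347 km = 3.12° of latitude.
Maximum observable latitude ≈ 78.7 + 3.12 = 81.8°.

81.8°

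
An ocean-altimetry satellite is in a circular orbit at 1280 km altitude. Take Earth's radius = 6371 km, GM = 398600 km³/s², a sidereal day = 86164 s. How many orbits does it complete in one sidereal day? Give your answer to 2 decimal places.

12.94

Semi-major axis a = 6371 + 1280 = 7651 km. Period T = 2π√(a³/μ) = 2π√(7651³/398600) = 6660.2 s = 111.00 min.
Orbits per sidereal day = 86164 / 6660.2 = 12.937.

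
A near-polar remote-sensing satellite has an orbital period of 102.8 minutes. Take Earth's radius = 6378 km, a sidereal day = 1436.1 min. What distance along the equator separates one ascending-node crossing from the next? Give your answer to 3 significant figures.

2870 km

T = 102.8 min = 6168.0 s.
During one orbit Earth rotates (6168.0 / 86166) × 360° = 25.77°.
At the equator that is 25.77° × (2π·6378/360) km/° = 25.77 × 111.3 = 2869 km.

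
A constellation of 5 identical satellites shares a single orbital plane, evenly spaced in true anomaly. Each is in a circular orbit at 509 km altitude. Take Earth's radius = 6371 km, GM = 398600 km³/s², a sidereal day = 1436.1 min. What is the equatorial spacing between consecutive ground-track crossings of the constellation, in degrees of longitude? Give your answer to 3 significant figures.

Semi-major axis a = 6371 + 509 = 6880 km. Period T = 2π√(a³/μ) = 2π√(6880³/398600) = 5679.3 s = 94.65 min.
Single-satellite node shift = (5679.3/86166) × 360° = 23.73°.
With 5 satellites evenly phased, successive equator crossings are 23.73/5 = 4.746° apart.

4.75°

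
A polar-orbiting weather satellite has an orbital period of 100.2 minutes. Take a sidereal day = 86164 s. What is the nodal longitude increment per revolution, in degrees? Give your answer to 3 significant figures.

25.1°

T = 100.2 min = 6012.0 s.
During one orbit Earth rotates (6012.0 / 86164) × 360° = 25.12°.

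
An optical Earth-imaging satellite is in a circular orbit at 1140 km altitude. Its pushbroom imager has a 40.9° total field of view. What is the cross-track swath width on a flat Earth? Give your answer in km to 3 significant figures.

850 km

Half-angle = 40.9°/2 = 20.45°.
Swath width ≈ 2h·tan(θ/2) = 2 × 1140 × tan(20.45°) = 850.2 km.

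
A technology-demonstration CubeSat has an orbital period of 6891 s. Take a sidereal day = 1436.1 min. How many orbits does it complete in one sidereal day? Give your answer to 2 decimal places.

12.50

Orbits per sidereal day = 86166 / 6891.0 = 12.504.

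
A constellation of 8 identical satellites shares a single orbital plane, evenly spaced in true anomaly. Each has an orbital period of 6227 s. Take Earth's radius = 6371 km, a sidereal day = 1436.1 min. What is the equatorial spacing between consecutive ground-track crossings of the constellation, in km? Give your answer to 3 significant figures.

Single-satellite node shift = (6227.0/86166) × 360° = 26.02°.
With 8 satellites evenly phased, successive equator crossings are 26.02/8 = 3.252° apart.
That is 3.252 × 111.2 = 362 km at the equator.

362 km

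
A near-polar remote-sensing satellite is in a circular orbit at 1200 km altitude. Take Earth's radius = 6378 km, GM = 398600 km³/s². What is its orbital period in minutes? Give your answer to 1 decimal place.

Semi-major axis a = 6378 + 1200 = 7578 km. Period T = 2π√(a³/μ) = 2π√(7578³/398600) = 6565.1 s = 109.42 min.

109.4 min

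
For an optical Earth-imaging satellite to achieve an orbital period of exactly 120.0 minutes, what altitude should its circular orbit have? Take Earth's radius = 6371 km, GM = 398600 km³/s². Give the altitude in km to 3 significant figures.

1690 km

T = 120.0 min = 7200.0 s.
From T = 2π√(a³/μ): a = (μ T²/4π²)^(1/3) = (398600 × 7200.0² / 4π²)^(1/3) = 8059 km.
Altitude h = a − R = 8059 − 6371 = 1688 km.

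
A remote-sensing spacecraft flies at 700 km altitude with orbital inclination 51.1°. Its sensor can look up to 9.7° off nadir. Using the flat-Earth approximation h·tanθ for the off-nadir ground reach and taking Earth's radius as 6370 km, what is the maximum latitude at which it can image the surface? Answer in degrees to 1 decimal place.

52.2°

For a prograde orbit the ground track reaches latitude ±i = ±51.1°.
Sensor half-swath on the ground ≈ 700·tan(9.7°) = 120 km = 1.08° of latitude.
Maximum observable latitude ≈ 51.1 + 1.08 = 52.2°.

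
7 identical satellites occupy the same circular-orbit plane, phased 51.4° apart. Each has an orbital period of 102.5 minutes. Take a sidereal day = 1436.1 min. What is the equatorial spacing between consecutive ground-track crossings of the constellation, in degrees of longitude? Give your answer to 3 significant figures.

3.67°

T = 102.5 min = 6150.0 s.
Single-satellite node shift = (6150.0/86166) × 360° = 25.69°.
With 7 satellites evenly phased, successive equator crossings are 25.69/7 = 3.671° apart.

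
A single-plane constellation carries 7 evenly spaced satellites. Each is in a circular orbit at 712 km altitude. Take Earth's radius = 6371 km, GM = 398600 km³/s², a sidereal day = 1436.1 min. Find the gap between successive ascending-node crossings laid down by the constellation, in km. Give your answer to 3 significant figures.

Semi-major axis a = 6371 + 712 = 7083 km. Period T = 2π√(a³/μ) = 2π√(7083³/398600) = 5932.5 s = 98.87 min.
Single-satellite node shift = (5932.5/86166) × 360° = 24.79°.
With 7 satellites evenly phased, successive equator crossings are 24.79/7 = 3.541° apart.
That is 3.541 × 111.2 = 394 km at the equator.

394 km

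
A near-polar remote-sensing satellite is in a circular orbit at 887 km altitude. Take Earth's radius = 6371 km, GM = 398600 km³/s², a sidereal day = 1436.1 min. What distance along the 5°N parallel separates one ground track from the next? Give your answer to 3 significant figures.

Semi-major axis a = 6371 + 887 = 7258 km. Period T = 2π√(a³/μ) = 2π√(7258³/398600) = 6153.7 s = 102.56 min.
Node shift per orbit = (6153.7/86166) × 360° = 25.71°.
Equatorial spacing = 25.71 × 111.2 km/° = 2859 km.
At 5° latitude, spacing = 2859 × cos(5°) = 2848 km.

2850 km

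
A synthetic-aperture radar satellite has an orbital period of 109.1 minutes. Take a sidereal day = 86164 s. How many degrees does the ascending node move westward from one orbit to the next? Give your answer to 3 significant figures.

T = 109.1 min = 6546.0 s.
During one orbit Earth rotates (6546.0 / 86164) × 360° = 27.35°.

27.3°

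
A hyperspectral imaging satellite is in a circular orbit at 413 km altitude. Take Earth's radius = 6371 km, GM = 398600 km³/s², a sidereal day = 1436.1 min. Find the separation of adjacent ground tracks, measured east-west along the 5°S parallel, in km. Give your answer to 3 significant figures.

Semi-major axis a = 6371 + 413 = 6784 km. Period T = 2π√(a³/μ) = 2π√(6784³/398600) = 5560.8 s = 92.68 min.
Node shift per orbit = (5560.8/86166) × 360° = 23.23°.
Equatorial spacing = 23.23 × 111.2 km/° = 2583 km.
At 5° latitude, spacing = 2583 × cos(5°) = 2574 km.

2570 km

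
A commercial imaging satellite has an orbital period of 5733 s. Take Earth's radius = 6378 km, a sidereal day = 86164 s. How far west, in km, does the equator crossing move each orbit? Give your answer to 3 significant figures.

2670 km

During one orbit Earth rotates (5733.0 / 86164) × 360° = 23.95°.
At the equator that is 23.95° × (2π·6378/360) km/° = 23.95 × 111.3 = 2666 km.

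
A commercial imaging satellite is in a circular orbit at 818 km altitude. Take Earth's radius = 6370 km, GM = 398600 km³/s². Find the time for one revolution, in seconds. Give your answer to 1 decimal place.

6064.9 seconds

Semi-major axis a = 6370 + 818 = 7188 km. Period T = 2π√(a³/μ) = 2π√(7188³/398600) = 6064.9 s = 101.08 min.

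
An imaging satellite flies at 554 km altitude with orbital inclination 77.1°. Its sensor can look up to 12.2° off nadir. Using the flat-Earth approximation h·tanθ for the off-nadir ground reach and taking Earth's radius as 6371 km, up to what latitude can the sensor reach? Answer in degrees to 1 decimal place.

78.2°

For a prograde orbit the ground track reaches latitude ±i = ±77.1°.
Sensor half-swath on the ground ≈ 554·tan(12.2°) = 120 km = 1.08° of latitude.
Maximum observable latitude ≈ 77.1 + 1.08 = 78.2°.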